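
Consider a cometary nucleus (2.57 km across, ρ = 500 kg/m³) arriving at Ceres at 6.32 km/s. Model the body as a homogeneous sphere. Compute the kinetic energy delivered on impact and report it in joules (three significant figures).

d = 2570 m; v = 6320 m/s.
Mass m = (π/6) ρ d³ = (π/6) × 500 × (2570)³ = 4.444 × 10^12 kg
E = ½ m v² = 0.5 × 4.444 × 10^12 × (6320)² = 8.875 × 10^19 J

E ≈ 8.88 × 10^19 J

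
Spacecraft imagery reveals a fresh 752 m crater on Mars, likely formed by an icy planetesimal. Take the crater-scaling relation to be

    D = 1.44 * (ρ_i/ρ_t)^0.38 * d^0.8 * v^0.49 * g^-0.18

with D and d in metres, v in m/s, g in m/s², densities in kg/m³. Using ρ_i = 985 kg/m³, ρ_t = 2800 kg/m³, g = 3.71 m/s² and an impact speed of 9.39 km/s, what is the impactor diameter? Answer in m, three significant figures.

d ≈ 20.3 m

Rearranging for d: d = [D / (1.44 · (985/2800)^0.38 · 9390^0.49 · 3.71^-0.18)]^(1/0.8).
(985/2800)^0.38 = 0.6723
9390^0.49 = 88.43
3.71^-0.18 = 0.7898
Denominator = 1.44 × 0.6723 × 88.43 × 0.7898 = 67.61
D / 67.61 = 752 / 67.61 = 11.12
d = 11.12^(1/0.8) = 11.12^1.25 = 20.31 m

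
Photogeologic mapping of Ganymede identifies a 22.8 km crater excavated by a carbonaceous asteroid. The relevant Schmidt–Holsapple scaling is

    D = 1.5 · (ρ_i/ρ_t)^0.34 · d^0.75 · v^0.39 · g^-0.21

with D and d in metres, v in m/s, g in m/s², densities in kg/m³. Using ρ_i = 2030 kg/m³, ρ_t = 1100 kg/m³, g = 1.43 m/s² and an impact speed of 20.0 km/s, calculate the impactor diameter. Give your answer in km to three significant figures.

d ≈ 1.83 km

Rearranging for d: d = [D / (1.5 · (2030/1100)^0.34 · 20000^0.39 · 1.43^-0.21)]^(1/0.75).
D = 22800 m.
(2030/1100)^0.34 = 1.232
20000^0.39 = 47.58
1.43^-0.21 = 0.9276
Denominator = 1.5 × 1.232 × 47.58 × 0.9276 = 81.56
D / 81.56 = 22800 / 81.56 = 279.5
d = 279.5^(1/0.75) = 279.5^1.3333 = 1827 m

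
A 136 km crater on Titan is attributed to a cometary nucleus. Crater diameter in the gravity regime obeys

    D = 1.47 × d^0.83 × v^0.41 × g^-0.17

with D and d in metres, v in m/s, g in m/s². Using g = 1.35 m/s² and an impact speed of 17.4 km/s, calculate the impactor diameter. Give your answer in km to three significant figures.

d ≈ 8.23 km

Rearranging for d: d = [D / (1.47 · 17400^0.41 · 1.35^-0.17)]^(1/0.83).
D = 136000 m.
17400^0.41 = 54.78
1.35^-0.17 = 0.9503
Denominator = 1.47 × 54.78 × 0.9503 = 76.52
D / 76.52 = 136000 / 76.52 = 1777
d = 1777^(1/0.83) = 1777^1.2048 = 8227 m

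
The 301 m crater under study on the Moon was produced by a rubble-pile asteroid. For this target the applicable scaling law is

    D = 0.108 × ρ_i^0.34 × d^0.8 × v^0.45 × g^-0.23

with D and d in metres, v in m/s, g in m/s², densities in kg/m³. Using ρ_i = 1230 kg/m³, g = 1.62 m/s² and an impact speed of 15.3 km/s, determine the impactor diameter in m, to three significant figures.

d ≈ 5.01 m

Rearranging for d: d = [D / (0.108 · 1230^0.34 · 15300^0.45 · 1.62^-0.23)]^(1/0.8).
1230^0.34 = 11.23
15300^0.45 = 76.40
1.62^-0.23 = 0.8950
Denominator = 0.108 × 11.23 × 76.40 × 0.8950 = 82.93
D / 82.93 = 301 / 82.93 = 3.630
d = 3.630^(1/0.8) = 3.630^1.25 = 5.011 m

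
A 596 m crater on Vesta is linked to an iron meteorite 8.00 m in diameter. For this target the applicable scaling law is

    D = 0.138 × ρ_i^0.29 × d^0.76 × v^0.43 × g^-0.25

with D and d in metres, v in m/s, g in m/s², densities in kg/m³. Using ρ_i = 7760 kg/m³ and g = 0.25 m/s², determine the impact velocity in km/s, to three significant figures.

v ≈ 7.67 km/s

Rearranging for v: v = [D / (0.138 · 7760^0.29 · 8^0.76 · 0.25^-0.25)]^(1/0.43).
7760^0.29 = 13.43
8^0.76 = 4.857
0.25^-0.25 = 1.414
Denominator = 0.138 × 13.43 × 4.857 × 1.414 = 12.73
D / 12.73 = 596 / 12.73 = 46.82
v = 46.82^(1/0.43) = 46.82^2.3256 = 7669 m/s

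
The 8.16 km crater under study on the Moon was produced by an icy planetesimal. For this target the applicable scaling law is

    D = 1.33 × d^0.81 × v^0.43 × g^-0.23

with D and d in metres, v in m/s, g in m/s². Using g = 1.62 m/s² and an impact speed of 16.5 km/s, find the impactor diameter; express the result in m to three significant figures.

d ≈ 314 m

Rearranging for d: d = [D / (1.33 · 16500^0.43 · 1.62^-0.23)]^(1/0.81).
D = 8160 m.
16500^0.43 = 65.09
1.62^-0.23 = 0.8950
Denominator = 1.33 × 65.09 × 0.8950 = 77.48
D / 77.48 = 8160 / 77.48 = 105.3
d = 105.3^(1/0.81) = 105.3^1.2346 = 314.0 m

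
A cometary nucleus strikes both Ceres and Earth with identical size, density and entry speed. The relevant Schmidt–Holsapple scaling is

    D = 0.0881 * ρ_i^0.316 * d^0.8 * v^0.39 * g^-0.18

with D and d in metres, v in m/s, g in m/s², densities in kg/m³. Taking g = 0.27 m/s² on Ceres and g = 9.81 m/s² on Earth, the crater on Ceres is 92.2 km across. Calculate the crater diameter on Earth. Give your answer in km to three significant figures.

D ≈ 48.3 km

All impactor-dependent factors cancel in the ratio, leaving D_Earth/D_Ceres = (g_Earth/g_Ceres)^-0.18.
(9.81/0.27)^-0.18 = 36.33^-0.18 = 0.5238
D_Earth = 0.5238 × 92.2 km = 48.3 km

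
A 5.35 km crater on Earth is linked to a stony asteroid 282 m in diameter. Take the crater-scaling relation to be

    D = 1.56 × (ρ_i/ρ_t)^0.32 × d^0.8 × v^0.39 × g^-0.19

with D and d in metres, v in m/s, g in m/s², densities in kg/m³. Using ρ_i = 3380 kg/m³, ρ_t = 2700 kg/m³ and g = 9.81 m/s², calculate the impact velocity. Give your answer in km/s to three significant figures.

Rearranging for v: v = [D / (1.56 · (3380/2700)^0.32 · 282^0.8 · 9.81^-0.19)]^(1/0.39).
D = 5350 m.
(3380/2700)^0.32 = 1.075
282^0.8 = 91.24
9.81^-0.19 = 0.6480
Denominator = 1.56 × 1.075 × 91.24 × 0.6480 = 99.15
D / 99.15 = 5350 / 99.15 = 53.96
v = 53.96^(1/0.39) = 53.96^2.5641 = 27619 m/s

v ≈ 27.6 km/s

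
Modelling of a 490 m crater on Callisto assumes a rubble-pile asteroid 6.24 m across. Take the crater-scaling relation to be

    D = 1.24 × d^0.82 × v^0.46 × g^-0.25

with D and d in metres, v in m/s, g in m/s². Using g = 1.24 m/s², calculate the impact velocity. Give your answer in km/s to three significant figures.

v ≈ 19.0 km/s

Rearranging for v: v = [D / (1.24 · 6.24^0.82 · 1.24^-0.25)]^(1/0.46).
6.24^0.82 = 4.488
1.24^-0.25 = 0.9476
Denominator = 1.24 × 4.488 × 0.9476 = 5.274
D / 5.274 = 490 / 5.274 = 92.91
v = 92.91^(1/0.46) = 92.91^2.1739 = 18983 m/s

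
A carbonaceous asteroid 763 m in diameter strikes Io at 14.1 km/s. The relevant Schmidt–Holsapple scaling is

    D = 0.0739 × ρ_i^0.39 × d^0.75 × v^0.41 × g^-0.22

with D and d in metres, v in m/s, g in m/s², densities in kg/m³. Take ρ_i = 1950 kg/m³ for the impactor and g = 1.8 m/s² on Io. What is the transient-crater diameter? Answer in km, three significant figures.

In SI units: v = 14100 m/s.
ρ_i^0.39 = 1950^0.39 = 19.19
d^0.75 = 763^0.75 = 145.2
v^0.41 = 14100^0.41 = 50.26
g^-0.22 = 1.8^-0.22 = 0.8787
D = 0.0739 × 19.19 × 145.2 × 50.26 × 0.8787 = 9094 m
   = 9.094 km

D ≈ 9.09 km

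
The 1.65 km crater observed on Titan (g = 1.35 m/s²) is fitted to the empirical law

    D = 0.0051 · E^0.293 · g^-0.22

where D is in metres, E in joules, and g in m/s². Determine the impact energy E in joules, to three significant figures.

E ≈ 8.00 × 10^18 J

Rearranging: E = [D / (0.0051 · g^-0.22)]^(1/0.293).
D = 1650 m.
g^-0.22 = 1.35^-0.22 = 0.9361
D / (0.0051 × 0.9361) = 1650 / (4.774 × 10^-3) = 3.456 × 10^5
E = (3.456 × 10^5)^3.413 = 8.001 × 10^18 J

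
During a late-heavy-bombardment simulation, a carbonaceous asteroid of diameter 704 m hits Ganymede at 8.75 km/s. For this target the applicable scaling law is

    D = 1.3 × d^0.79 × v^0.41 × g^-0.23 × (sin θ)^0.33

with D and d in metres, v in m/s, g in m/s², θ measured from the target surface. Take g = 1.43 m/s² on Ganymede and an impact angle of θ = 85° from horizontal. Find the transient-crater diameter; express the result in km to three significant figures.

In SI units: v = 8750 m/s.
d^0.79 = 704^0.79 = 177.7
v^0.41 = 8750^0.41 = 41.33
g^-0.23 = 1.43^-0.23 = 0.9210
(sin 85°)^0.33 = 0.9962^0.33 = 0.9987
D = 1.3 × 177.7 × 41.33 × 0.9210 × 0.9987 = 8782 m
   = 8.782 km

D ≈ 8.78 km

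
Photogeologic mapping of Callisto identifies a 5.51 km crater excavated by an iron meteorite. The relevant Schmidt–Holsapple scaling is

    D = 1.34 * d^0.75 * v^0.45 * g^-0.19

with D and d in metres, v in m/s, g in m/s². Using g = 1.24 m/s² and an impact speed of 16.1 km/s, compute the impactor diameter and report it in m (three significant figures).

d ≈ 208 m

Rearranging for d: d = [D / (1.34 · 16100^0.45 · 1.24^-0.19)]^(1/0.75).
D = 5510 m.
16100^0.45 = 78.18
1.24^-0.19 = 0.9600
Denominator = 1.34 × 78.18 × 0.9600 = 100.6
D / 100.6 = 5510 / 100.6 = 54.77
d = 54.77^(1/0.75) = 54.77^1.3333 = 208.0 m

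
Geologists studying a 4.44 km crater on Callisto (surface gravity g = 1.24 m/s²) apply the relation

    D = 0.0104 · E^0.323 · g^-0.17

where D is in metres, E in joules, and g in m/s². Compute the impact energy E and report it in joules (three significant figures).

Rearranging: E = [D / (0.0104 · g^-0.17)]^(1/0.323).
D = 4440 m.
g^-0.17 = 1.24^-0.17 = 0.9641
D / (0.0104 × 0.9641) = 4440 / (0.01003) = 4.427 × 10^5
E = (4.427 × 10^5)^3.096 = 3.022 × 10^17 J

E ≈ 3.02 × 10^17 J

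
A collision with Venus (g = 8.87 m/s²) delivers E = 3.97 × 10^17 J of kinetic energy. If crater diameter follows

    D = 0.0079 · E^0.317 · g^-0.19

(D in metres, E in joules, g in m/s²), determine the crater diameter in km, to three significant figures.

E^0.317 = (3.97 × 10^17)^0.317 = 3.792 × 10^5
g^-0.19 = 8.87^-0.19 = 0.6605
D = 0.0079 × 3.792 × 10^5 × 0.6605 = 1979 m
   = 1.979 km

D ≈ 1.98 km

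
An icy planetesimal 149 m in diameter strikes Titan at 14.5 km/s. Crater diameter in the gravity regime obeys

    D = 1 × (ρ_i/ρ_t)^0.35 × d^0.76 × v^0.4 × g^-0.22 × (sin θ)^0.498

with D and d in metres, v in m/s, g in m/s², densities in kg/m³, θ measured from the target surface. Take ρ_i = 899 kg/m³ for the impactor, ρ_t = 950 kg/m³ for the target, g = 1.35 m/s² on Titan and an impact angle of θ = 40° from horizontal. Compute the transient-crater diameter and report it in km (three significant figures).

In SI units: v = 14500 m/s.
(ρ_i/ρ_t)^0.35 = (899/950)^0.35 = 0.9809
d^0.76 = 149^0.76 = 44.84
v^0.4 = 14500^0.4 = 46.19
g^-0.22 = 1.35^-0.22 = 0.9361
(sin 40°)^0.498 = 0.6428^0.498 = 0.8025
D = 1 × 0.9809 × 44.84 × 46.19 × 0.9361 × 0.8025 = 1526 m
   = 1.526 km

D ≈ 1.53 km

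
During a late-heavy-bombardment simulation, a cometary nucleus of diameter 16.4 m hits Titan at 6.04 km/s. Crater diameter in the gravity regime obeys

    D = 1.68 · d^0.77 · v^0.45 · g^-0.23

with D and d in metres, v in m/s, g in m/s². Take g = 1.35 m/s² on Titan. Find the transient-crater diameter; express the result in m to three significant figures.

D ≈ 680 m

In SI units: v = 6040 m/s.
d^0.77 = 16.4^0.77 = 8.618
v^0.45 = 6040^0.45 = 50.29
g^-0.23 = 1.35^-0.23 = 0.9333
D = 1.68 × 8.618 × 50.29 × 0.9333 = 679.5 m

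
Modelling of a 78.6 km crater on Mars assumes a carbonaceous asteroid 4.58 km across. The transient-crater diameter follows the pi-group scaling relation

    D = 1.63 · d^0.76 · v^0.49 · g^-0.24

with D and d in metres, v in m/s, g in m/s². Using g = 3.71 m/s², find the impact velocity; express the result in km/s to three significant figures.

v ≈ 14.4 km/s

Rearranging for v: v = [D / (1.63 · 4580^0.76 · 3.71^-0.24)]^(1/0.49).
D = 78600 m.
4580^0.76 = 605.7
3.71^-0.24 = 0.7300
Denominator = 1.63 × 605.7 × 0.7300 = 720.7
D / 720.7 = 78600 / 720.7 = 109.1
v = 109.1^(1/0.49) = 109.1^2.0408 = 14414 m/s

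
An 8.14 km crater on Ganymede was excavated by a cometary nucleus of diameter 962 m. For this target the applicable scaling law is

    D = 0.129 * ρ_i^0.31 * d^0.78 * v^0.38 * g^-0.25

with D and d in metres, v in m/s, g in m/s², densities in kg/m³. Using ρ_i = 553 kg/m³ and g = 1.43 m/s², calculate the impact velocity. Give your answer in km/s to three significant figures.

Rearranging for v: v = [D / (0.129 · 553^0.31 · 962^0.78 · 1.43^-0.25)]^(1/0.38).
D = 8140 m.
553^0.31 = 7.083
962^0.78 = 212.3
1.43^-0.25 = 0.9145
Denominator = 0.129 × 7.083 × 212.3 × 0.9145 = 177.4
D / 177.4 = 8140 / 177.4 = 45.89
v = 45.89^(1/0.38) = 45.89^2.6316 = 23604 m/s

v ≈ 23.6 km/s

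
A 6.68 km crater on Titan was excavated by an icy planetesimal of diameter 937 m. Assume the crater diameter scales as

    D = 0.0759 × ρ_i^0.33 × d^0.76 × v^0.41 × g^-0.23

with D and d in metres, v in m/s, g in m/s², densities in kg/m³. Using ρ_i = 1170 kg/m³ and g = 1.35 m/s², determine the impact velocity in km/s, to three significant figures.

Rearranging for v: v = [D / (0.0759 · 1170^0.33 · 937^0.76 · 1.35^-0.23)]^(1/0.41).
D = 6680 m.
1170^0.33 = 10.29
937^0.76 = 181.4
1.35^-0.23 = 0.9333
Denominator = 0.0759 × 10.29 × 181.4 × 0.9333 = 132.2
D / 132.2 = 6680 / 132.2 = 50.53
v = 50.53^(1/0.41) = 50.53^2.439 = 14288 m/s

v ≈ 14.3 km/s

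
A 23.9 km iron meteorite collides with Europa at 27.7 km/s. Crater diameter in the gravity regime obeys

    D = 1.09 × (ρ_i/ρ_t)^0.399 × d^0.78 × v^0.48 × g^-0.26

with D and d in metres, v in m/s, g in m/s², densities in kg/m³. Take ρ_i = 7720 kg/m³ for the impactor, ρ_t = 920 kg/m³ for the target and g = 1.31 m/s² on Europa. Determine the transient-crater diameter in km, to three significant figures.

In SI units: d = 23900 m, v = 27700 m/s.
(ρ_i/ρ_t)^0.399 = (7720/920)^0.399 = 2.337
d^0.78 = 23900^0.78 = 2601
v^0.48 = 27700^0.48 = 135.6
g^-0.26 = 1.31^-0.26 = 0.9322
D = 1.09 × 2.337 × 2601 × 135.6 × 0.9322 = 8.375 × 10^5 m
   = 837.5 km

D ≈ 838 km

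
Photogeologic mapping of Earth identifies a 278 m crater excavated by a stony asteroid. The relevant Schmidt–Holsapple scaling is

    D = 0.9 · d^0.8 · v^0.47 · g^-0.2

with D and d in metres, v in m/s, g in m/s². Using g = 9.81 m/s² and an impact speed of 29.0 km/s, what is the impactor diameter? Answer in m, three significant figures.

Rearranging for d: d = [D / (0.9 · 29000^0.47 · 9.81^-0.2)]^(1/0.8).
29000^0.47 = 125.1
9.81^-0.2 = 0.6334
Denominator = 0.9 × 125.1 × 0.6334 = 71.31
D / 71.31 = 278 / 71.31 = 3.898
d = 3.898^(1/0.8) = 3.898^1.25 = 5.477 m

d ≈ 5.48 m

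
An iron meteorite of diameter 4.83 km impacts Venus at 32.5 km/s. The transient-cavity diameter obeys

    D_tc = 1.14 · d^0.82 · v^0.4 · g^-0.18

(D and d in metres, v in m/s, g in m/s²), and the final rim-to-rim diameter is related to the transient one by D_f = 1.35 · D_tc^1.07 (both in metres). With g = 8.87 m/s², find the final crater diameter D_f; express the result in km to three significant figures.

In SI: d = 4830 m, v = 32500 m/s.
d^0.82 = 4830^0.82 = 1049
v^0.4 = 32500^0.4 = 63.79
g^-0.18 = 8.87^-0.18 = 0.6751
D_tc = 1.14 × 1049 × 63.79 × 0.6751 = 51500 m
D_f = 1.35 × (51500)^1.07 = 1.486 × 10^5 m
     = 148.6 km

D_f ≈ 149 km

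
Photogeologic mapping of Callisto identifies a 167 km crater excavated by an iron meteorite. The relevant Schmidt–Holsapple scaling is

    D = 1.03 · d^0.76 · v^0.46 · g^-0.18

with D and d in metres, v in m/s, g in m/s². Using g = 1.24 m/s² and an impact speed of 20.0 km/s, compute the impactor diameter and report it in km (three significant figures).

Rearranging for d: d = [D / (1.03 · 20000^0.46 · 1.24^-0.18)]^(1/0.76).
D = 167000 m.
20000^0.46 = 95.16
1.24^-0.18 = 0.9620
Denominator = 1.03 × 95.16 × 0.9620 = 94.29
D / 94.29 = 167000 / 94.29 = 1771
d = 1771^(1/0.76) = 1771^1.3158 = 18793 m

d ≈ 18.8 km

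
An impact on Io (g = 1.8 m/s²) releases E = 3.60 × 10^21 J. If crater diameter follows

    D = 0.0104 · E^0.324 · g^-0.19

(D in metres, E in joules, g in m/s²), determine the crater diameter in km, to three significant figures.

D ≈ 89.7 km

E^0.324 = (3.60 × 10^21)^0.324 = 9.644 × 10^6
g^-0.19 = 1.8^-0.19 = 0.8943
D = 0.0104 × 9.644 × 10^6 × 0.8943 = 89696 m
   = 89.70 km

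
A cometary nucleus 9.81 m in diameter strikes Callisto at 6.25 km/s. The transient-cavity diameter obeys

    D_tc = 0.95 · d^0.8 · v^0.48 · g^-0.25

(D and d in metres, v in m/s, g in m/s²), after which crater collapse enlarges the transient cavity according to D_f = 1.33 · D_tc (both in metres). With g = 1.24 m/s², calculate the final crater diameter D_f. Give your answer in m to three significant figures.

D_f ≈ 494 m

v = 6250 m/s.
d^0.8 = 9.81^0.8 = 6.213
v^0.48 = 6250^0.48 = 66.38
g^-0.25 = 1.24^-0.25 = 0.9476
D_tc = 0.95 × 6.213 × 66.38 × 0.9476 = 371.3 m
D_f = 1.33 × 371.3 = 493.8 m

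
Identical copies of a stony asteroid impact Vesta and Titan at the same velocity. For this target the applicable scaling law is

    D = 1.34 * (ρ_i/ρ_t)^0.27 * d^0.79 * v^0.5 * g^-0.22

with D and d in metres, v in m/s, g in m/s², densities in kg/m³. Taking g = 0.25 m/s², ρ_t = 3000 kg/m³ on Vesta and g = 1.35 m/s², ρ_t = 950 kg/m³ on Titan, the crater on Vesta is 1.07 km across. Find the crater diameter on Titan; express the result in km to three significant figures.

D ≈ 1.01 km

The impactor-only factors (d, v, ρ_i) cancel in the ratio, leaving D_Titan/D_Vesta = (g_Titan/g_Vesta)^-0.22 · (ρ_t,Vesta/ρ_t,Titan)^0.27.
(1.35/0.25)^-0.22 = 5.400^-0.22 = 0.6900
(3000/950)^0.27 = 3.158^0.27 = 1.364
Ratio = 0.6900 × 1.364 = 0.9412
D_Titan = 0.9412 × 1.07 km = 1.01 km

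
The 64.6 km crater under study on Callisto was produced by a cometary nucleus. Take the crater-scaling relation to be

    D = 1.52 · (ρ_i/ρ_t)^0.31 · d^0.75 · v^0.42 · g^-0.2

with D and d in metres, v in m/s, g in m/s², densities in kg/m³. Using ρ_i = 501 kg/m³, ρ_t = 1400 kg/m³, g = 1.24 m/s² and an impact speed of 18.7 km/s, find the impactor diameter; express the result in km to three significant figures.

Rearranging for d: d = [D / (1.52 · (501/1400)^0.31 · 18700^0.42 · 1.24^-0.2)]^(1/0.75).
D = 64600 m.
(501/1400)^0.31 = 0.7272
18700^0.42 = 62.25
1.24^-0.2 = 0.9579
Denominator = 1.52 × 0.7272 × 62.25 × 0.9579 = 65.91
D / 65.91 = 64600 / 65.91 = 980.1
d = 980.1^(1/0.75) = 980.1^1.3333 = 9733 m

d ≈ 9.73 km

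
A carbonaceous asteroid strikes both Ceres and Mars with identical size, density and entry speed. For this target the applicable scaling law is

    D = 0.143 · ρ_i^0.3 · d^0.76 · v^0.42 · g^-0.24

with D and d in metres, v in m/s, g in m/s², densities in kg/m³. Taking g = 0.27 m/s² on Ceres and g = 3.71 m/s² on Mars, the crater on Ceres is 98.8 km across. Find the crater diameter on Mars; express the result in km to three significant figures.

All impactor-dependent factors cancel in the ratio, leaving D_Mars/D_Ceres = (g_Mars/g_Ceres)^-0.24.
(3.71/0.27)^-0.24 = 13.74^-0.24 = 0.5332
D_Mars = 0.5332 × 98.8 km = 52.7 km

D ≈ 52.7 km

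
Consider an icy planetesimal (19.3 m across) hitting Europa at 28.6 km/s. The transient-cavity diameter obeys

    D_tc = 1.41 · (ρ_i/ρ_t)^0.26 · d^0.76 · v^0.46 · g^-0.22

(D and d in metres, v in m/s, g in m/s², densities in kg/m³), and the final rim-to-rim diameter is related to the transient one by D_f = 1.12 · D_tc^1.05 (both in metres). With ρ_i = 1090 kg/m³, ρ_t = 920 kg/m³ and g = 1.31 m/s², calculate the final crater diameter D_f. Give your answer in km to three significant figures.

v = 28600 m/s.
(ρ_i/ρ_t)^0.26 = (1090/920)^0.26 = 1.045
d^0.76 = 19.3^0.76 = 9.485
v^0.46 = 28600^0.46 = 112.2
g^-0.22 = 1.31^-0.22 = 0.9423
D_tc = 1.41 × 1.045 × 9.485 × 112.2 × 0.9423 = 1478 m
D_f = 1.12 × (1478)^1.05 = 2384 m
     = 2.384 km

D_f ≈ 2.38 km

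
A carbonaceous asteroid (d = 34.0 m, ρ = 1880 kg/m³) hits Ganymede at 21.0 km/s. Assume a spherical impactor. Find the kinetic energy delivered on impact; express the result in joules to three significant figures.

v = 21000 m/s.
Mass m = (π/6) ρ d³ = (π/6) × 1880 × (34)³ = 3.869 × 10^7 kg
E = ½ m v² = 0.5 × 3.869 × 10^7 × (21000)² = 8.531 × 10^15 J

E ≈ 8.53 × 10^15 J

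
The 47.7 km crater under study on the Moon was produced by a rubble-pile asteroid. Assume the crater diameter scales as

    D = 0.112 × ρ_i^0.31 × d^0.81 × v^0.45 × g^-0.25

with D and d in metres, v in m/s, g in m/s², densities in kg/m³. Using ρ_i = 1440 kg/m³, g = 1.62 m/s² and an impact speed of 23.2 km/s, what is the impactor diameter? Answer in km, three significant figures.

Rearranging for d: d = [D / (0.112 · 1440^0.31 · 23200^0.45 · 1.62^-0.25)]^(1/0.81).
D = 47700 m.
1440^0.31 = 9.530
23200^0.45 = 92.14
1.62^-0.25 = 0.8864
Denominator = 0.112 × 9.530 × 92.14 × 0.8864 = 87.17
D / 87.17 = 47700 / 87.17 = 547.2
d = 547.2^(1/0.81) = 547.2^1.2346 = 2402 m

d ≈ 2.40 km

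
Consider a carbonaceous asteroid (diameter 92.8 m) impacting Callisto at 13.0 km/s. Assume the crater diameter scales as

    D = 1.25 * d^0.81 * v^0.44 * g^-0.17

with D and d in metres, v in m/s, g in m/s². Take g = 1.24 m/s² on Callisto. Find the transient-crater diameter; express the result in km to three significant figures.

In SI units: v = 13000 m/s.
d^0.81 = 92.8^0.81 = 39.24
v^0.44 = 13000^0.44 = 64.59
g^-0.17 = 1.24^-0.17 = 0.9641
D = 1.25 × 39.24 × 64.59 × 0.9641 = 3054 m
   = 3.054 km

D ≈ 3.05 km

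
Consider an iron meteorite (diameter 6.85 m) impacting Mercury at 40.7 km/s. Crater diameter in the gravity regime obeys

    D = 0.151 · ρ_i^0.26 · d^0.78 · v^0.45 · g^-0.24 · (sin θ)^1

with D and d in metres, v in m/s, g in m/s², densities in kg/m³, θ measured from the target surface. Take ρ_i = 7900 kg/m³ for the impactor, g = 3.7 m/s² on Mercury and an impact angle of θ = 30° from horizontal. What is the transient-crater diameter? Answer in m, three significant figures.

D ≈ 303 m

In SI units: v = 40700 m/s.
ρ_i^0.26 = 7900^0.26 = 10.31
d^0.78 = 6.85^0.78 = 4.486
v^0.45 = 40700^0.45 = 118.7
g^-0.24 = 3.7^-0.24 = 0.7305
(sin 30°)^1 = 0.5000^1 = 0.5000
D = 0.151 × 10.31 × 4.486 × 118.7 × 0.7305 × 0.5000 = 302.8 m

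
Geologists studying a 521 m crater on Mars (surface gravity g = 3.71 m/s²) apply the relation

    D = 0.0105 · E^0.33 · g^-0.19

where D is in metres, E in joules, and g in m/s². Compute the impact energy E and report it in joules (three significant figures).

Rearranging: E = [D / (0.0105 · g^-0.19)]^(1/0.33).
g^-0.19 = 3.71^-0.19 = 0.7795
D / (0.0105 × 0.7795) = 521 / (8.185 × 10^-3) = 6.365 × 10^4
E = (6.365 × 10^4)^3.0303 = 3.605 × 10^14 J

E ≈ 3.61 × 10^14 J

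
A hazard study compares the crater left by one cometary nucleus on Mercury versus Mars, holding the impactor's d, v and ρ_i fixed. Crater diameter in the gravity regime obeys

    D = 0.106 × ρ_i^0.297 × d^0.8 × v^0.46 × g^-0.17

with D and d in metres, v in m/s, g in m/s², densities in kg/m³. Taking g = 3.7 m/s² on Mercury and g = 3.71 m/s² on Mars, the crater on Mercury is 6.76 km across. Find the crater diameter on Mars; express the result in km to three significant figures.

D ≈ 6.76 km

All impactor-dependent factors cancel in the ratio, leaving D_Mars/D_Mercury = (g_Mars/g_Mercury)^-0.17.
(3.71/3.7)^-0.17 = 1.003^-0.17 = 0.9995
D_Mars = 0.9995 × 6.76 km = 6.76 km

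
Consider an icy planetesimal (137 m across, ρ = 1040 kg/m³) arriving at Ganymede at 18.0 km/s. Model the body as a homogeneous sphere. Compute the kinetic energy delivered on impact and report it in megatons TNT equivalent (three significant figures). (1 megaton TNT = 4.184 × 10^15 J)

E ≈ 54.2 Mt TNT

v = 18000 m/s.
Mass m = (π/6) ρ d³ = (π/6) × 1040 × (137)³ = 1.400 × 10^9 kg
E = ½ m v² = 0.5 × 1.400 × 10^9 × (18000)² = 2.268 × 10^17 J
   = 2.268 × 10^17 / 4.184×10^15 = 54.21 Mt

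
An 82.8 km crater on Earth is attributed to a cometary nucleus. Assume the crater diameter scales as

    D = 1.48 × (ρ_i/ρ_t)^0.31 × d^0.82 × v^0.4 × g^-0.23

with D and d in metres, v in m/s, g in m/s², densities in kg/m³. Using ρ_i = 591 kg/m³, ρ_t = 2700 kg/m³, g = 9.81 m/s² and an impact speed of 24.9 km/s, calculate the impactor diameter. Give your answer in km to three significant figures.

d ≈ 14.9 km

Rearranging for d: d = [D / (1.48 · (591/2700)^0.31 · 24900^0.4 · 9.81^-0.23)]^(1/0.82).
D = 82800 m.
(591/2700)^0.31 = 0.6244
24900^0.4 = 57.34
9.81^-0.23 = 0.5914
Denominator = 1.48 × 0.6244 × 57.34 × 0.5914 = 31.34
D / 31.34 = 82800 / 31.34 = 2642
d = 2642^(1/0.82) = 2642^1.2195 = 14895 m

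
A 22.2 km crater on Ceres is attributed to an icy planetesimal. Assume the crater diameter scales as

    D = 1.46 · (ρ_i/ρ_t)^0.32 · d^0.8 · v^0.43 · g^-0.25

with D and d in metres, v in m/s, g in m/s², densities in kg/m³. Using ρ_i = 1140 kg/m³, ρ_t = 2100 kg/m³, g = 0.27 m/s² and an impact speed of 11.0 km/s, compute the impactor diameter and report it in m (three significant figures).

d ≈ 963 m

Rearranging for d: d = [D / (1.46 · (1140/2100)^0.32 · 11000^0.43 · 0.27^-0.25)]^(1/0.8).
D = 22200 m.
(1140/2100)^0.32 = 0.8224
11000^0.43 = 54.68
0.27^-0.25 = 1.387
Denominator = 1.46 × 0.8224 × 54.68 × 1.387 = 91.06
D / 91.06 = 22200 / 91.06 = 243.8
d = 243.8^(1/0.8) = 243.8^1.25 = 963.4 m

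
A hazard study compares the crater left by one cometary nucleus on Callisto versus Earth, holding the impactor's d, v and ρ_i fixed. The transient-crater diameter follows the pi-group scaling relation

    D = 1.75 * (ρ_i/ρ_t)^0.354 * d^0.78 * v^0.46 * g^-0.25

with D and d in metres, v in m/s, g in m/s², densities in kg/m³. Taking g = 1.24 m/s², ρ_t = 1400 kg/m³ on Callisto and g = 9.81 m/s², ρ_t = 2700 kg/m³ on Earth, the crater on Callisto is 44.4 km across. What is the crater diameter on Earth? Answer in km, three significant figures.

D ≈ 21.0 km

The impactor-only factors (d, v, ρ_i) cancel in the ratio, leaving D_Earth/D_Callisto = (g_Earth/g_Callisto)^-0.25 · (ρ_t,Callisto/ρ_t,Earth)^0.354.
(9.81/1.24)^-0.25 = 7.911^-0.25 = 0.5963
(1400/2700)^0.354 = 0.5185^0.354 = 0.7925
Ratio = 0.5963 × 0.7925 = 0.4726
D_Earth = 0.4726 × 44.4 km = 21.0 km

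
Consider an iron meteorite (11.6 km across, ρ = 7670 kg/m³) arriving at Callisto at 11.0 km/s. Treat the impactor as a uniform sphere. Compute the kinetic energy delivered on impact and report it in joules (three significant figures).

d = 11600 m; v = 11000 m/s.
Mass m = (π/6) ρ d³ = (π/6) × 7670 × (11600)³ = 6.269 × 10^15 kg
E = ½ m v² = 0.5 × 6.269 × 10^15 × (11000)² = 3.793 × 10^23 J

E ≈ 3.79 × 10^23 J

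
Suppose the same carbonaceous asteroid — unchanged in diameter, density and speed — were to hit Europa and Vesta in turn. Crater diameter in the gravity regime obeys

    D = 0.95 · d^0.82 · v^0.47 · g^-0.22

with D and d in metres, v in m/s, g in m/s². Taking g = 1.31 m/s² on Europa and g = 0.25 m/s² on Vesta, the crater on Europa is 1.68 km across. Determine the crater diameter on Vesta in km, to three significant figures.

D ≈ 2.42 km

All impactor-dependent factors cancel in the ratio, leaving D_Vesta/D_Europa = (g_Vesta/g_Europa)^-0.22.
(0.25/1.31)^-0.22 = 0.1908^-0.22 = 1.440
D_Vesta = 1.440 × 1.68 km = 2.42 km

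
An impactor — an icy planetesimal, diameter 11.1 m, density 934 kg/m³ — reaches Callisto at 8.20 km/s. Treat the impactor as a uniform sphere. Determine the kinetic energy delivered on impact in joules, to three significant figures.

v = 8200 m/s.
Mass m = (π/6) ρ d³ = (π/6) × 934 × (11.1)³ = 6.688 × 10^5 kg
E = ½ m v² = 0.5 × 6.688 × 10^5 × (8200)² = 2.249 × 10^13 J

E ≈ 2.25 × 10^13 J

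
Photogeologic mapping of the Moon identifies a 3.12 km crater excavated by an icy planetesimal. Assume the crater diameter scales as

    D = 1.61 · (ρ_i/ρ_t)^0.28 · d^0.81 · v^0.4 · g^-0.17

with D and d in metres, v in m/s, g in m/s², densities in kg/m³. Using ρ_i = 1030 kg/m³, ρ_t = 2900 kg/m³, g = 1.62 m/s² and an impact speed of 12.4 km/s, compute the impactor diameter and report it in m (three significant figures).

d ≈ 172 m

Rearranging for d: d = [D / (1.61 · (1030/2900)^0.28 · 12400^0.4 · 1.62^-0.17)]^(1/0.81).
D = 3120 m.
(1030/2900)^0.28 = 0.7484
12400^0.4 = 43.39
1.62^-0.17 = 0.9213
Denominator = 1.61 × 0.7484 × 43.39 × 0.9213 = 48.17
D / 48.17 = 3120 / 48.17 = 64.77
d = 64.77^(1/0.81) = 64.77^1.2346 = 172.3 m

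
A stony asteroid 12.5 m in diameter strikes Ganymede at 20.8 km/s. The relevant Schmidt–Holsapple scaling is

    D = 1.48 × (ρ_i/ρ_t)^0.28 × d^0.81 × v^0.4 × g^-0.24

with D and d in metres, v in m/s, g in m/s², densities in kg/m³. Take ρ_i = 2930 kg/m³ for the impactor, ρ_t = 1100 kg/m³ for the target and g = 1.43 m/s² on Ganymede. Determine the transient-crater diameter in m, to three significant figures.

D ≈ 738 m

In SI units: v = 20800 m/s.
(ρ_i/ρ_t)^0.28 = (2930/1100)^0.28 = 1.316
d^0.81 = 12.5^0.81 = 7.736
v^0.4 = 20800^0.4 = 53.36
g^-0.24 = 1.43^-0.24 = 0.9177
D = 1.48 × 1.316 × 7.736 × 53.36 × 0.9177 = 737.8 m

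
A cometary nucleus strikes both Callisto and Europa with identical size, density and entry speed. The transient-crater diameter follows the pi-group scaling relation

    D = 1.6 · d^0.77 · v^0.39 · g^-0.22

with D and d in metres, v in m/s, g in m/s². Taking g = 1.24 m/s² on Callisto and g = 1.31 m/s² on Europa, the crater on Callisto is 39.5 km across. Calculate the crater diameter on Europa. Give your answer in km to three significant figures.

All impactor-dependent factors cancel in the ratio, leaving D_Europa/D_Callisto = (g_Europa/g_Callisto)^-0.22.
(1.31/1.24)^-0.22 = 1.056^-0.22 = 0.9881
D_Europa = 0.9881 × 39.5 km = 39.0 km

D ≈ 39.0 km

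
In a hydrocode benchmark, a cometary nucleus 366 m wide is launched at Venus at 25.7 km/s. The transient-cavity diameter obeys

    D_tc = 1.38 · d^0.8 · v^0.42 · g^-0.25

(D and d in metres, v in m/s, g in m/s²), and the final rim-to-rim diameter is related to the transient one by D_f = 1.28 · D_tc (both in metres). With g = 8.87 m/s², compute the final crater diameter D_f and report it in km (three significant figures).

D_f ≈ 8.19 km

v = 25700 m/s.
d^0.8 = 366^0.8 = 112.4
v^0.42 = 25700^0.42 = 71.15
g^-0.25 = 8.87^-0.25 = 0.5795
D_tc = 1.38 × 112.4 × 71.15 × 0.5795 = 6395 m
D_f = 1.28 × 6395 = 8186 m
     = 8.186 km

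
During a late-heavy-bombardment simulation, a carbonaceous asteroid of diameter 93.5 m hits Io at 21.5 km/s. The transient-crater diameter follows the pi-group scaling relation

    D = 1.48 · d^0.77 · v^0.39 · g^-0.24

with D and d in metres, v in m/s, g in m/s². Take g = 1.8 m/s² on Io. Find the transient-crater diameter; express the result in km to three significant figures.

D ≈ 2.07 km

In SI units: v = 21500 m/s.
d^0.77 = 93.5^0.77 = 32.92
v^0.39 = 21500^0.39 = 48.94
g^-0.24 = 1.8^-0.24 = 0.8684
D = 1.48 × 32.92 × 48.94 × 0.8684 = 2071 m
   = 2.071 km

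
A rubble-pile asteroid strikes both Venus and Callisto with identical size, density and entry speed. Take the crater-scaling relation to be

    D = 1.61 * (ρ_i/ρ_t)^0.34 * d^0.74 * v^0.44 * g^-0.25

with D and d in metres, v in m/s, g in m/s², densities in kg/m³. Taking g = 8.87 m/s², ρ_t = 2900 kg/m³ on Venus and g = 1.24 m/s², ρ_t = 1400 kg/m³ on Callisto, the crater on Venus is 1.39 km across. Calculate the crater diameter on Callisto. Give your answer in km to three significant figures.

The impactor-only factors (d, v, ρ_i) cancel in the ratio, leaving D_Callisto/D_Venus = (g_Callisto/g_Venus)^-0.25 · (ρ_t,Venus/ρ_t,Callisto)^0.34.
(1.24/8.87)^-0.25 = 0.1398^-0.25 = 1.635
(2900/1400)^0.34 = 2.071^0.34 = 1.281
Ratio = 1.635 × 1.281 = 2.094
D_Callisto = 2.094 × 1.39 km = 2.91 km

D ≈ 2.91 km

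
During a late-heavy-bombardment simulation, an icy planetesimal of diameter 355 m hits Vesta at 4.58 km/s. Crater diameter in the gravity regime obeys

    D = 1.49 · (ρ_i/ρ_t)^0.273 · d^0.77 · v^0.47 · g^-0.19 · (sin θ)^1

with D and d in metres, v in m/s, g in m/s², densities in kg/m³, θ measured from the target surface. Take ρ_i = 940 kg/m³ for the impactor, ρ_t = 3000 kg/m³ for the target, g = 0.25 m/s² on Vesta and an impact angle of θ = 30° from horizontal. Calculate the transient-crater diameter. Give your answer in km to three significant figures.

D ≈ 3.41 km

In SI units: v = 4580 m/s.
(ρ_i/ρ_t)^0.273 = (940/3000)^0.273 = 0.7285
d^0.77 = 355^0.77 = 91.98
v^0.47 = 4580^0.47 = 52.55
g^-0.19 = 0.25^-0.19 = 1.301
(sin 30°)^1 = 0.5000^1 = 0.5000
D = 1.49 × 0.7285 × 91.98 × 52.55 × 1.301 × 0.5000 = 3413 m
   = 3.413 km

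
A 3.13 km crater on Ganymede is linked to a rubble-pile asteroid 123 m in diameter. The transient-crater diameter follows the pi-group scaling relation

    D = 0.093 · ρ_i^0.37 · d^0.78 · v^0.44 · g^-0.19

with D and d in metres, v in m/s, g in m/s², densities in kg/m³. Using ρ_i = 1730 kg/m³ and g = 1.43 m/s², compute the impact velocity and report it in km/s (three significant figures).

v ≈ 8.47 km/s

Rearranging for v: v = [D / (0.093 · 1730^0.37 · 123^0.78 · 1.43^-0.19)]^(1/0.44).
D = 3130 m.
1730^0.37 = 15.78
123^0.78 = 42.67
1.43^-0.19 = 0.9343
Denominator = 0.093 × 15.78 × 42.67 × 0.9343 = 58.51
D / 58.51 = 3130 / 58.51 = 53.50
v = 53.50^(1/0.44) = 53.50^2.2727 = 8473 m/s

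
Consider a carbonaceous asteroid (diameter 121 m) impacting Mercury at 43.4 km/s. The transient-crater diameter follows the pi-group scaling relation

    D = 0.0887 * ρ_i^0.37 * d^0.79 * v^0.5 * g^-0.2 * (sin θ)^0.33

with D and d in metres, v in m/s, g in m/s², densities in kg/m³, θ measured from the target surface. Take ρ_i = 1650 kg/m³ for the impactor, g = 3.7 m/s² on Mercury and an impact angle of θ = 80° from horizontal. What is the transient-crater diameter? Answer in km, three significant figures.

In SI units: v = 43400 m/s.
ρ_i^0.37 = 1650^0.37 = 15.50
d^0.79 = 121^0.79 = 44.20
v^0.5 = 43400^0.5 = 208.3
g^-0.2 = 3.7^-0.2 = 0.7698
(sin 80°)^0.33 = 0.9848^0.33 = 0.9950
D = 0.0887 × 15.50 × 44.20 × 208.3 × 0.7698 × 0.9950 = 9695 m
   = 9.695 km

D ≈ 9.70 km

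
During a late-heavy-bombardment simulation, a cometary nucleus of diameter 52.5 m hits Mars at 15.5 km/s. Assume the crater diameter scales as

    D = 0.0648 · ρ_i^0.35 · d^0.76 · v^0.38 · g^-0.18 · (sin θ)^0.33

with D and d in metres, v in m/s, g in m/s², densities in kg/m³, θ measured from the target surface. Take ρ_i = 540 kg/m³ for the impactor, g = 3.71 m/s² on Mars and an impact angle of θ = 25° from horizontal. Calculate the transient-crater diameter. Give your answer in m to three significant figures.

D ≈ 276 m

In SI units: v = 15500 m/s.
ρ_i^0.35 = 540^0.35 = 9.044
d^0.76 = 52.5^0.76 = 20.29
v^0.38 = 15500^0.38 = 39.11
g^-0.18 = 3.71^-0.18 = 0.7898
(sin 25°)^0.33 = 0.4226^0.33 = 0.7526
D = 0.0648 × 9.044 × 20.29 × 39.11 × 0.7898 × 0.7526 = 276.4 m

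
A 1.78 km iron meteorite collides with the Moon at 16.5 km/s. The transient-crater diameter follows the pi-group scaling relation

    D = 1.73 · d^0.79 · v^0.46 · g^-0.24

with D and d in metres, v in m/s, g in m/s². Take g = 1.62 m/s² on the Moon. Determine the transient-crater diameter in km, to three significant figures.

D ≈ 49.6 km

In SI units: d = 1780 m, v = 16500 m/s.
d^0.79 = 1780^0.79 = 369.7
v^0.46 = 16500^0.46 = 87.10
g^-0.24 = 1.62^-0.24 = 0.8907
D = 1.73 × 369.7 × 87.10 × 0.8907 = 49619 m
   = 49.62 km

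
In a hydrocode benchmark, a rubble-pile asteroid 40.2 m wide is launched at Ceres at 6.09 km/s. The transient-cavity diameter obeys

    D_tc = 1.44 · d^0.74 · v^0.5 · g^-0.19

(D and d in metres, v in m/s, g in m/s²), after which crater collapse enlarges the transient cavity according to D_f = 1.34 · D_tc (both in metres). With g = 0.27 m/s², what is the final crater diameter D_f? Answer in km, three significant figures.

v = 6090 m/s.
d^0.74 = 40.2^0.74 = 15.39
v^0.5 = 6090^0.5 = 78.04
g^-0.19 = 0.27^-0.19 = 1.282
D_tc = 1.44 × 15.39 × 78.04 × 1.282 = 2217 m
D_f = 1.34 × 2217 = 2971 m
     = 2.971 km

D_f ≈ 2.97 km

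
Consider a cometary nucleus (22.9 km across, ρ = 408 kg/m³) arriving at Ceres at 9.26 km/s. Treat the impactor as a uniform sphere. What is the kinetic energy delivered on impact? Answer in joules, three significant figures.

E ≈ 1.10 × 10^23 J

d = 22900 m; v = 9260 m/s.
Mass m = (π/6) ρ d³ = (π/6) × 408 × (22900)³ = 2.565 × 10^15 kg
E = ½ m v² = 0.5 × 2.565 × 10^15 × (9260)² = 1.100 × 10^23 J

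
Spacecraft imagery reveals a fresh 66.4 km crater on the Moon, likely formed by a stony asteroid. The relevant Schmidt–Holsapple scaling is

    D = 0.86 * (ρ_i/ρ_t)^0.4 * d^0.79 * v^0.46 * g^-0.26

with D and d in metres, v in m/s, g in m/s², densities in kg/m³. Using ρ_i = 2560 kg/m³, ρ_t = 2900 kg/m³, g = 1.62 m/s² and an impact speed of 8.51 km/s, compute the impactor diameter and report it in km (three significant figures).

d ≈ 9.89 km

Rearranging for d: d = [D / (0.86 · (2560/2900)^0.4 · 8510^0.46 · 1.62^-0.26)]^(1/0.79).
D = 66400 m.
(2560/2900)^0.4 = 0.9513
8510^0.46 = 64.23
1.62^-0.26 = 0.8821
Denominator = 0.86 × 0.9513 × 64.23 × 0.8821 = 46.35
D / 46.35 = 66400 / 46.35 = 1433
d = 1433^(1/0.79) = 1433^1.2658 = 9890 m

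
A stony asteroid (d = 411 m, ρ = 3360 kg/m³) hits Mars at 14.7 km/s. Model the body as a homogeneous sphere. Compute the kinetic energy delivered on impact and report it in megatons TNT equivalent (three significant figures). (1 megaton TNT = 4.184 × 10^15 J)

v = 14700 m/s.
Mass m = (π/6) ρ d³ = (π/6) × 3360 × (411)³ = 1.221 × 10^11 kg
E = ½ m v² = 0.5 × 1.221 × 10^11 × (14700)² = 1.319 × 10^19 J
   = 1.319 × 10^19 / 4.184×10^15 = 3152 Mt

E ≈ 3150 Mt TNT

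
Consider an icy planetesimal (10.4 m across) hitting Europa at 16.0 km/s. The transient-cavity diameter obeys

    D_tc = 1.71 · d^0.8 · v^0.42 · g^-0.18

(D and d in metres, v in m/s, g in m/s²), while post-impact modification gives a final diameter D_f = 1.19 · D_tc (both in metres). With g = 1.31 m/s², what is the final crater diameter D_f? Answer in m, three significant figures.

v = 16000 m/s.
d^0.8 = 10.4^0.8 = 6.511
v^0.42 = 16000^0.42 = 58.31
g^-0.18 = 1.31^-0.18 = 0.9526
D_tc = 1.71 × 6.511 × 58.31 × 0.9526 = 618.4 m
D_f = 1.19 × 618.4 = 735.9 m

D_f ≈ 736 m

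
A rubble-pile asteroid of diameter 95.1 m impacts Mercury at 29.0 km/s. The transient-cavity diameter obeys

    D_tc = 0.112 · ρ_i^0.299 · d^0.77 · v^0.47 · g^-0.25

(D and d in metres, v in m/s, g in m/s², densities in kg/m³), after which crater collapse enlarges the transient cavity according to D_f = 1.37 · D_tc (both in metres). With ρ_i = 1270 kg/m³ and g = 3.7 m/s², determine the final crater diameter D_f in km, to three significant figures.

v = 29000 m/s.
ρ_i^0.299 = 1270^0.299 = 8.473
d^0.77 = 95.1^0.77 = 33.36
v^0.47 = 29000^0.47 = 125.1
g^-0.25 = 3.7^-0.25 = 0.7210
D_tc = 0.112 × 8.473 × 33.36 × 125.1 × 0.7210 = 2855 m
D_f = 1.37 × 2855 = 3911 m
     = 3.911 km

D_f ≈ 3.91 km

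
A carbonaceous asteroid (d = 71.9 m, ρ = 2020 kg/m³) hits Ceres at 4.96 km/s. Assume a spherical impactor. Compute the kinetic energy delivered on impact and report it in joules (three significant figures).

v = 4960 m/s.
Mass m = (π/6) ρ d³ = (π/6) × 2020 × (71.9)³ = 3.931 × 10^8 kg
E = ½ m v² = 0.5 × 3.931 × 10^8 × (4960)² = 4.835 × 10^15 J

E ≈ 4.84 × 10^15 J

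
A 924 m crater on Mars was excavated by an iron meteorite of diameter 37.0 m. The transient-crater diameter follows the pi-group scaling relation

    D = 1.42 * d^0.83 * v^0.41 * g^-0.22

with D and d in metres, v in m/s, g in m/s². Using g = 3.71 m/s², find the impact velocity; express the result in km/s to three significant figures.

Rearranging for v: v = [D / (1.42 · 37^0.83 · 3.71^-0.22)]^(1/0.41).
37^0.83 = 20.03
3.71^-0.22 = 0.7494
Denominator = 1.42 × 20.03 × 0.7494 = 21.31
D / 21.31 = 924 / 21.31 = 43.36
v = 43.36^(1/0.41) = 43.36^2.439 = 9837 m/s

v ≈ 9.84 km/s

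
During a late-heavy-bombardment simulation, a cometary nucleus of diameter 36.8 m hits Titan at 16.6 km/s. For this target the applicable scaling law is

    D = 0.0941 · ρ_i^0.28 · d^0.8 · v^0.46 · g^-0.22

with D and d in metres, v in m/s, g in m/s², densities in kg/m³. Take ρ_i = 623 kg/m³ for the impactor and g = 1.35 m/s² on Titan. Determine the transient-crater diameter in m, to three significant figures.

In SI units: v = 16600 m/s.
ρ_i^0.28 = 623^0.28 = 6.060
d^0.8 = 36.8^0.8 = 17.89
v^0.46 = 16600^0.46 = 87.35
g^-0.22 = 1.35^-0.22 = 0.9361
D = 0.0941 × 6.060 × 17.89 × 87.35 × 0.9361 = 834.2 m

D ≈ 834 m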